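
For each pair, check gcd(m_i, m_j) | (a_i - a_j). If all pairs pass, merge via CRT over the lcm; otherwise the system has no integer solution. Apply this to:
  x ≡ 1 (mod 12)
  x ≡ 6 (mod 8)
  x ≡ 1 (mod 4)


Moduli 12, 8, 4 are not pairwise coprime, so CRT works modulo lcm(m_i) when all pairwise compatibility conditions hold.
Pairwise compatibility: gcd(m_i, m_j) must divide a_i - a_j for every pair.
Merge one congruence at a time:
  Start: x ≡ 1 (mod 12).
  Combine with x ≡ 6 (mod 8): gcd(12, 8) = 4, and 6 - 1 = 5 is NOT divisible by 4.
    ⇒ system is inconsistent (no integer solution).

No solution (the system is inconsistent).


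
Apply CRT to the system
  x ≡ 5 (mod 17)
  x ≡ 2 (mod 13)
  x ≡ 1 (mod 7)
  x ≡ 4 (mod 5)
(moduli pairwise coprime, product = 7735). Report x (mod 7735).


Product of moduli M = 17 · 13 · 7 · 5 = 7735.
Merge one congruence at a time:
  Start: x ≡ 5 (mod 17).
  Combine with x ≡ 2 (mod 13); new modulus lcm = 221.
    Write x = 5 + 17·t and substitute into x ≡ 2 (mod 13): 17·t ≡ 2 − 5 = -3 (mod 13).
    Reduce coefficients mod 13: 4·t ≡ 10 (mod 13).
    The inverse of 4 mod 13 is 10 (since 4·10 = 40 = 3·13 + 1), so t ≡ 10·10 = 100 ≡ 9 (mod 13).
    Then x = 5 + 17·9 = 158, valid modulo lcm(17, 13) = 221: x ≡ 158 (mod 221).
  Combine with x ≡ 1 (mod 7); new modulus lcm = 1547.
    Write x = 158 + 221·t and substitute into x ≡ 1 (mod 7): 221·t ≡ 1 − 158 = -157 (mod 7).
    Reduce coefficients mod 7: 4·t ≡ 4 (mod 7).
    The inverse of 4 mod 7 is 2 (since 4·2 = 8 = 1·7 + 1), so t ≡ 2·4 = 8 ≡ 1 (mod 7).
    Then x = 158 + 221·1 = 379, valid modulo lcm(221, 7) = 1547: x ≡ 379 (mod 1547).
  Combine with x ≡ 4 (mod 5); new modulus lcm = 7735.
    Write x = 379 + 1547·t and substitute into x ≡ 4 (mod 5): 1547·t ≡ 4 − 379 = -375 (mod 5).
    Reduce coefficients mod 5: 2·t ≡ 0 (mod 5).
    The inverse of 2 mod 5 is 3 (since 2·3 = 6 = 1·5 + 1), so t ≡ 3·0 = 0 ≡ 0 (mod 5).
    Then x = 379 + 1547·0 = 379, valid modulo lcm(1547, 5) = 7735: x ≡ 379 (mod 7735).
Verify against each original: 379 mod 17 = 5, 379 mod 13 = 2, 379 mod 7 = 1, 379 mod 5 = 4.

x ≡ 379 (mod 7735).


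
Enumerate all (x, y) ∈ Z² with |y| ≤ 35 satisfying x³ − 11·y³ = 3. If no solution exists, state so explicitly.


The equation is x³ - 11y³ = 3. For fixed y, x³ = 11·y³ + 3, so a solution requires the RHS to be a perfect cube.
Strategy: iterate y from -35 to 35, compute RHS = 11·y³ + 3, and check whether it is a (positive or negative) perfect cube.
Check small values of y:
  y = 0: RHS = 3 is not a perfect cube.
  y = 1: RHS = 14 is not a perfect cube.
  y = -1: RHS = -8 = (-2)³ ⇒ x = -2 works.
  y = 2: RHS = 91 is not a perfect cube.
  y = -2: RHS = -85 is not a perfect cube.
  y = 3: RHS = 300 is not a perfect cube.
  y = -3: RHS = -294 is not a perfect cube.
Continuing the search up to |y| = 35 finds no further solutions beyond those listed.
Collected solutions: (-2, -1).

Solutions (with |y| ≤ 35): (-2, -1).


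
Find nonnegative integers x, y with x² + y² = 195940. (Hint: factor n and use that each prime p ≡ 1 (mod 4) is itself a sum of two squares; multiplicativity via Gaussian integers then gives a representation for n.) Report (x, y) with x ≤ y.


Step 1: Factor n = 195940 = 2^2 · 5 · 97 · 101.
Step 2: Check the mod-4 condition on each prime factor: 2 = 2 (special); 5 ≡ 1 (mod 4), exponent 1; 97 ≡ 1 (mod 4), exponent 1; 101 ≡ 1 (mod 4), exponent 1.
All primes ≡ 3 (mod 4) appear to even exponent (or don't appear), so by the two-squares theorem n IS expressible as a sum of two squares.
Step 3: Build a representation. Group n = k² · m with k = 2 and m = 5 · 97 · 101 = 48985 (a product of primes ≡ 1 (mod 4)); a representation of m scales to one of n via (k·x)² + (k·y)² = k²(x² + y²). Each prime p ≡ 1 (mod 4) is itself a sum of two squares; find a² by testing p − a² for a perfect square:
  5: 5 − 1² = 4 = 2² ⇒ 5 = 1² + 2².
  97: 97 − 1² = 96, 97 − 2² = 93, 97 − 3² = 88, 97 − 4² = 81 = 9² ⇒ 97 = 4² + 9².
  101: 101 − 1² = 100 = 10² ⇒ 101 = 1² + 10².
  Combine using the Brahmagupta–Fibonacci identity (a² + b²)(c² + d²) = (ac − bd)² + (ad + bc)² = (ac + bd)² + (ad − bc)²:
  5 · 97 = 485: from (1² + 2²)(4² + 9²), take (1·4 − 2·9, 1·9 + 2·4) = (4 − 18, 9 + 8) = (-14, 17); dropping signs (only squares matter) gives (14, 17); check 14² + 17² = 196 + 289 = 485 ✓.
  485 · 101 = 48985: from (14² + 17²)(1² + 10²), take (14·1 − 17·10, 14·10 + 17·1) = (14 − 170, 140 + 17) = (-156, 157); dropping signs (only squares matter) gives (156, 157); check 156² + 157² = 24336 + 24649 = 48985 ✓.
  Scale by k = 2: (2·156, 2·157) = (312, 314).
Step 4: Order so x ≤ y and verify: 312² + 314² = 97344 + 98596 = 195940 = n. ✓

n = 195940 = 312² + 314² (one valid representation with x ≤ y).


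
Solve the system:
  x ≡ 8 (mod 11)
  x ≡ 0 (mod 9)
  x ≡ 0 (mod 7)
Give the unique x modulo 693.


Moduli 11, 9, 7 are pairwise coprime; by CRT there is a unique solution modulo M = 11 · 9 · 7 = 693.
Solve pairwise, accumulating the modulus:
  Start with x ≡ 8 (mod 11).
  Combine with x ≡ 0 (mod 9): since gcd(11, 9) = 1, we get a unique residue mod 99.
    Write x = 8 + 11·t and substitute into x ≡ 0 (mod 9): 11·t ≡ 0 − 8 = -8 (mod 9).
    Reduce coefficients mod 9: 2·t ≡ 1 (mod 9).
    The inverse of 2 mod 9 is 5 (since 2·5 = 10 = 1·9 + 1), so t ≡ 5·1 = 5 ≡ 5 (mod 9).
    Then x = 8 + 11·5 = 63, valid modulo lcm(11, 9) = 99: x ≡ 63 (mod 99).
  Combine with x ≡ 0 (mod 7): since gcd(99, 7) = 1, we get a unique residue mod 693.
    Write x = 63 + 99·t and substitute into x ≡ 0 (mod 7): 99·t ≡ 0 − 63 = -63 (mod 7).
    Reduce coefficients mod 7: 1·t ≡ 0 (mod 7).
    So t ≡ 0 (mod 7).
    Then x = 63 + 99·0 = 63, valid modulo lcm(99, 7) = 693: x ≡ 63 (mod 693).
Verify: 63 mod 11 = 8 ✓, 63 mod 9 = 0 ✓, 63 mod 7 = 0 ✓.

x ≡ 63 (mod 693).


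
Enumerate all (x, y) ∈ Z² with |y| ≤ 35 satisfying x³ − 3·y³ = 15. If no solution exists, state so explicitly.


The equation is x³ - 3y³ = 15. For fixed y, x³ = 3·y³ + 15, so a solution requires the RHS to be a perfect cube.
Strategy: iterate y from -35 to 35, compute RHS = 3·y³ + 15, and check whether it is a (positive or negative) perfect cube.
Check small values of y:
  y = 0: RHS = 15 is not a perfect cube.
  y = 1: RHS = 18 is not a perfect cube.
  y = -1: RHS = 12 is not a perfect cube.
  y = 2: RHS = 39 is not a perfect cube.
  y = -2: RHS = -9 is not a perfect cube.
  y = 3: RHS = 96 is not a perfect cube.
  y = -3: RHS = -66 is not a perfect cube.
Continuing the search up to |y| = 35 finds no solutions either.
No (x, y) in the scanned range satisfies the equation.

No integer solutions with |y| ≤ 35.


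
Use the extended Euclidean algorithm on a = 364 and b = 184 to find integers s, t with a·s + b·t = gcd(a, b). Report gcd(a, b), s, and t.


Euclidean algorithm on (364, 184) — divide until remainder is 0:
  364 = 1 · 184 + 180
  184 = 1 · 180 + 4
  180 = 45 · 4 + 0
gcd(364, 184) = 4.
Track Bezout coefficients alongside the remainders: start with r₀ = 364 = a·1 + b·0 (s = 1, t = 0) and r₁ = 184 = a·0 + b·1 (s = 0, t = 1); each new remainder r_{k+1} = r_{k-1} − q_k·r_k inherits s_{k+1} = s_{k-1} − q_k·s_k, t_{k+1} = t_{k-1} − q_k·t_k, so r_k = a·s_k + b·t_k at every step:
  q = 1: r = 180, s = 1 − 1·0 = 1, t = 0 − 1·1 = -1  (check: 364·1 + 184·(-1) = 180)
  q = 1: r = 4, s = 0 − 1·1 = -1, t = 1 − 1·(-1) = 2  (check: 364·(-1) + 184·2 = 4)
The row with r = 4 (the gcd) gives the Bezout coefficients s = -1, t = 2.
Result: 364 · (-1) + 184 · (2) = 4.

gcd(364, 184) = 4; s = -1, t = 2 (check: 364·(-1) + 184·2 = 4).


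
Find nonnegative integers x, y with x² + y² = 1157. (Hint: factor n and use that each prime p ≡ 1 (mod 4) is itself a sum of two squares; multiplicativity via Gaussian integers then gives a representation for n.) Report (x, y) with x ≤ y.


Step 1: Factor n = 1157 = 13 · 89.
Step 2: Check the mod-4 condition on each prime factor: 13 ≡ 1 (mod 4), exponent 1; 89 ≡ 1 (mod 4), exponent 1.
All primes ≡ 3 (mod 4) appear to even exponent (or don't appear), so by the two-squares theorem n IS expressible as a sum of two squares.
Step 3: Build a representation. Here n = 13 · 89 is a product of primes ≡ 1 (mod 4). Each prime p ≡ 1 (mod 4) is itself a sum of two squares; find a² by testing p − a² for a perfect square:
  13: 13 − 1² = 12, 13 − 2² = 9 = 3² ⇒ 13 = 2² + 3².
  89: 89 − 1² = 88, 89 − 2² = 85, 89 − 3² = 80, 89 − 4² = 73, 89 − 5² = 64 = 8² ⇒ 89 = 5² + 8².
  Combine using the Brahmagupta–Fibonacci identity (a² + b²)(c² + d²) = (ac − bd)² + (ad + bc)² = (ac + bd)² + (ad − bc)²:
  13 · 89 = 1157: from (2² + 3²)(5² + 8²), take (2·5 − 3·8, 2·8 + 3·5) = (10 − 24, 16 + 15) = (-14, 31); dropping signs (only squares matter) gives (14, 31); check 14² + 31² = 196 + 961 = 1157 ✓.
Step 4: Order so x ≤ y and verify: 14² + 31² = 196 + 961 = 1157 = n. ✓

n = 1157 = 14² + 31² (one valid representation with x ≤ y).


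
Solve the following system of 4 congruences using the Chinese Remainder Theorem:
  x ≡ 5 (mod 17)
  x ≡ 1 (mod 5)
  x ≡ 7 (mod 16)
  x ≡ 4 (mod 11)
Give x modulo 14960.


Product of moduli M = 17 · 5 · 16 · 11 = 14960.
Merge one congruence at a time:
  Start: x ≡ 5 (mod 17).
  Combine with x ≡ 1 (mod 5); new modulus lcm = 85.
    Write x = 5 + 17·t and substitute into x ≡ 1 (mod 5): 17·t ≡ 1 − 5 = -4 (mod 5).
    Reduce coefficients mod 5: 2·t ≡ 1 (mod 5).
    The inverse of 2 mod 5 is 3 (since 2·3 = 6 = 1·5 + 1), so t ≡ 3·1 = 3 ≡ 3 (mod 5).
    Then x = 5 + 17·3 = 56, valid modulo lcm(17, 5) = 85: x ≡ 56 (mod 85).
  Combine with x ≡ 7 (mod 16); new modulus lcm = 1360.
    Write x = 56 + 85·t and substitute into x ≡ 7 (mod 16): 85·t ≡ 7 − 56 = -49 (mod 16).
    Reduce coefficients mod 16: 5·t ≡ 15 (mod 16).
    The inverse of 5 mod 16 is 13 (since 5·13 = 65 = 4·16 + 1), so t ≡ 13·15 = 195 ≡ 3 (mod 16).
    Then x = 56 + 85·3 = 311, valid modulo lcm(85, 16) = 1360: x ≡ 311 (mod 1360).
  Combine with x ≡ 4 (mod 11); new modulus lcm = 14960.
    Write x = 311 + 1360·t and substitute into x ≡ 4 (mod 11): 1360·t ≡ 4 − 311 = -307 (mod 11).
    Reduce coefficients mod 11: 7·t ≡ 1 (mod 11).
    The inverse of 7 mod 11 is 8 (since 7·8 = 56 = 5·11 + 1), so t ≡ 8·1 = 8 ≡ 8 (mod 11).
    Then x = 311 + 1360·8 = 11191, valid modulo lcm(1360, 11) = 14960: x ≡ 11191 (mod 14960).
Verify against each original: 11191 mod 17 = 5, 11191 mod 5 = 1, 11191 mod 16 = 7, 11191 mod 11 = 4.

x ≡ 11191 (mod 14960).


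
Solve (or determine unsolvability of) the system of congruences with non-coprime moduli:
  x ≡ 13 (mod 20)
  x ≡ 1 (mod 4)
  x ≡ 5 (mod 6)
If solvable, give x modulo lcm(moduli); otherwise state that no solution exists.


Moduli 20, 4, 6 are not pairwise coprime, so CRT works modulo lcm(m_i) when all pairwise compatibility conditions hold.
Pairwise compatibility: gcd(m_i, m_j) must divide a_i - a_j for every pair.
Merge one congruence at a time:
  Start: x ≡ 13 (mod 20).
  Combine with x ≡ 1 (mod 4): gcd(20, 4) = 4; 1 - 13 = -12, which IS divisible by 4, so compatible.
    Write x = 13 + 20·t and substitute into x ≡ 1 (mod 4): 20·t ≡ 1 − 13 = -12 (mod 4).
    Divide the congruence (and modulus) by g = 4: 5·t ≡ -3 (mod 1).
    Modulo 1 every t works; take t = 0.
    Then x = 13 + 20·0 = 13, valid modulo lcm(20, 4) = 20: x ≡ 13 (mod 20).
  Combine with x ≡ 5 (mod 6): gcd(20, 6) = 2; 5 - 13 = -8, which IS divisible by 2, so compatible.
    Write x = 13 + 20·t and substitute into x ≡ 5 (mod 6): 20·t ≡ 5 − 13 = -8 (mod 6).
    Divide the congruence (and modulus) by g = 2: 10·t ≡ -4 (mod 3).
    Reduce coefficients mod 3: 1·t ≡ 2 (mod 3).
    So t ≡ 2 (mod 3).
    Then x = 13 + 20·2 = 53, valid modulo lcm(20, 6) = 60: x ≡ 53 (mod 60).
Verify: 53 mod 20 = 13, 53 mod 4 = 1, 53 mod 6 = 5.

x ≡ 53 (mod 60).


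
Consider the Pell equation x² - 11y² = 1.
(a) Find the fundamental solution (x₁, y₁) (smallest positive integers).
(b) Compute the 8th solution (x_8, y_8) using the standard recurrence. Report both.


Step 1: Find the fundamental solution (x₁, y₁) of x² - 11y² = 1.
  Expand √11 as a continued fraction. a₀ = ⌊√11⌋ = 3; iterate m_{k+1} = d_k·a_k − m_k, d_{k+1} = (11 − m_{k+1}²)/d_k, a_{k+1} = ⌊(a₀ + m_{k+1})/d_{k+1}⌋ (starting m₀ = 0, d₀ = 1), with convergents p_k = a_k·p_{k-1} + p_{k-2}, q_k = a_k·q_{k-1} + q_{k-2} (p₋₁ = 1, q₋₁ = 0):
  k = 0: a₀ = 3; p₀/q₀ = 3/1; p₀² − 11·q₀² = 9 − 11 = -2.
  k = 1: m = 3, d = 2, a = ⌊(3 + 3)/2⌋ = 3; p/q = (3·3 + 1)/(3·1 + 0) = 10/3; p² − 11·q² = 100 − 99 = 1.
  The first convergent with p² − 11·q² = 1 gives the fundamental solution (x₁, y₁) = (10, 3).
Step 2: Apply the recurrence (x_{n+1}, y_{n+1}) = (x₁x_n + 11y₁y_n, x₁y_n + y₁x_n) repeatedly.
  From (x_1, y_1) = (10, 3): x_2 = 10·10 + 11·3·3 = 199; y_2 = 10·3 + 3·10 = 60.
  From (x_2, y_2) = (199, 60): x_3 = 10·199 + 11·3·60 = 3970; y_3 = 10·60 + 3·199 = 1197.
  From (x_3, y_3) = (3970, 1197): x_4 = 10·3970 + 11·3·1197 = 79201; y_4 = 10·1197 + 3·3970 = 23880.
  From (x_4, y_4) = (79201, 23880): x_5 = 10·79201 + 11·3·23880 = 1580050; y_5 = 10·23880 + 3·79201 = 476403.
  From (x_5, y_5) = (1580050, 476403): x_6 = 10·1580050 + 11·3·476403 = 31521799; y_6 = 10·476403 + 3·1580050 = 9504180.
  From (x_6, y_6) = (31521799, 9504180): x_7 = 10·31521799 + 11·3·9504180 = 628855930; y_7 = 10·9504180 + 3·31521799 = 189607197.
  From (x_7, y_7) = (628855930, 189607197): x_8 = 10·628855930 + 11·3·189607197 = 12545596801; y_8 = 10·189607197 + 3·628855930 = 3782639760.
Step 3: Verify x_8² - 11·y_8² = 157391999093261433601 - 157391999093261433600 = 1 (should be 1). ✓

(x_1, y_1) = (10, 3); (x_8, y_8) = (12545596801, 3782639760).


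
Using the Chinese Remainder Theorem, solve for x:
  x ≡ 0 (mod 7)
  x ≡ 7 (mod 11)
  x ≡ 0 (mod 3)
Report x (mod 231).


Moduli 7, 11, 3 are pairwise coprime; by CRT there is a unique solution modulo M = 7 · 11 · 3 = 231.
Solve pairwise, accumulating the modulus:
  Start with x ≡ 0 (mod 7).
  Combine with x ≡ 7 (mod 11): since gcd(7, 11) = 1, we get a unique residue mod 77.
    Write x = 0 + 7·t and substitute into x ≡ 7 (mod 11): 7·t ≡ 7 − 0 = 7 (mod 11).
    The inverse of 7 mod 11 is 8 (since 7·8 = 56 = 5·11 + 1), so t ≡ 8·7 = 56 ≡ 1 (mod 11).
    Then x = 0 + 7·1 = 7, valid modulo lcm(7, 11) = 77: x ≡ 7 (mod 77).
  Combine with x ≡ 0 (mod 3): since gcd(77, 3) = 1, we get a unique residue mod 231.
    Write x = 7 + 77·t and substitute into x ≡ 0 (mod 3): 77·t ≡ 0 − 7 = -7 (mod 3).
    Reduce coefficients mod 3: 2·t ≡ 2 (mod 3).
    The inverse of 2 mod 3 is 2 (since 2·2 = 4 = 1·3 + 1), so t ≡ 2·2 = 4 ≡ 1 (mod 3).
    Then x = 7 + 77·1 = 84, valid modulo lcm(77, 3) = 231: x ≡ 84 (mod 231).
Verify: 84 mod 7 = 0 ✓, 84 mod 11 = 7 ✓, 84 mod 3 = 0 ✓.

x ≡ 84 (mod 231).


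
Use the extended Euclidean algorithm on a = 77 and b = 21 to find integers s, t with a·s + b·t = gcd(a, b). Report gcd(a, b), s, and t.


Euclidean algorithm on (77, 21) — divide until remainder is 0:
  77 = 3 · 21 + 14
  21 = 1 · 14 + 7
  14 = 2 · 7 + 0
gcd(77, 21) = 7.
Track Bezout coefficients alongside the remainders: start with r₀ = 77 = a·1 + b·0 (s = 1, t = 0) and r₁ = 21 = a·0 + b·1 (s = 0, t = 1); each new remainder r_{k+1} = r_{k-1} − q_k·r_k inherits s_{k+1} = s_{k-1} − q_k·s_k, t_{k+1} = t_{k-1} − q_k·t_k, so r_k = a·s_k + b·t_k at every step:
  q = 3: r = 14, s = 1 − 3·0 = 1, t = 0 − 3·1 = -3  (check: 77·1 + 21·(-3) = 14)
  q = 1: r = 7, s = 0 − 1·1 = -1, t = 1 − 1·(-3) = 4  (check: 77·(-1) + 21·4 = 7)
The row with r = 7 (the gcd) gives the Bezout coefficients s = -1, t = 4.
Result: 77 · (-1) + 21 · (4) = 7.

gcd(77, 21) = 7; s = -1, t = 4 (check: 77·(-1) + 21·4 = 7).


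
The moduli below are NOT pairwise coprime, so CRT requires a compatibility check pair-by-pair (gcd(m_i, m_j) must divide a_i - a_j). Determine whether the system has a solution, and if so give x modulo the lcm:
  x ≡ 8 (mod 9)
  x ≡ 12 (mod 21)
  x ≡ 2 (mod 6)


Moduli 9, 21, 6 are not pairwise coprime, so CRT works modulo lcm(m_i) when all pairwise compatibility conditions hold.
Pairwise compatibility: gcd(m_i, m_j) must divide a_i - a_j for every pair.
Merge one congruence at a time:
  Start: x ≡ 8 (mod 9).
  Combine with x ≡ 12 (mod 21): gcd(9, 21) = 3, and 12 - 8 = 4 is NOT divisible by 3.
    ⇒ system is inconsistent (no integer solution).

No solution (the system is inconsistent).


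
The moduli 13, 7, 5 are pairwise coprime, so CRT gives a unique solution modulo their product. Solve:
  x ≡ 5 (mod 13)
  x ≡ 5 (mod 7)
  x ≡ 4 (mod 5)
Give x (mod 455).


Moduli 13, 7, 5 are pairwise coprime; by CRT there is a unique solution modulo M = 13 · 7 · 5 = 455.
Solve pairwise, accumulating the modulus:
  Start with x ≡ 5 (mod 13).
  Combine with x ≡ 5 (mod 7): since gcd(13, 7) = 1, we get a unique residue mod 91.
    Write x = 5 + 13·t and substitute into x ≡ 5 (mod 7): 13·t ≡ 5 − 5 = 0 (mod 7).
    Reduce coefficients mod 7: 6·t ≡ 0 (mod 7).
    The inverse of 6 mod 7 is 6 (since 6·6 = 36 = 5·7 + 1), so t ≡ 6·0 = 0 ≡ 0 (mod 7).
    Then x = 5 + 13·0 = 5, valid modulo lcm(13, 7) = 91: x ≡ 5 (mod 91).
  Combine with x ≡ 4 (mod 5): since gcd(91, 5) = 1, we get a unique residue mod 455.
    Write x = 5 + 91·t and substitute into x ≡ 4 (mod 5): 91·t ≡ 4 − 5 = -1 (mod 5).
    Reduce coefficients mod 5: 1·t ≡ 4 (mod 5).
    So t ≡ 4 (mod 5).
    Then x = 5 + 91·4 = 369, valid modulo lcm(91, 5) = 455: x ≡ 369 (mod 455).
Verify: 369 mod 13 = 5 ✓, 369 mod 7 = 5 ✓, 369 mod 5 = 4 ✓.

x ≡ 369 (mod 455).


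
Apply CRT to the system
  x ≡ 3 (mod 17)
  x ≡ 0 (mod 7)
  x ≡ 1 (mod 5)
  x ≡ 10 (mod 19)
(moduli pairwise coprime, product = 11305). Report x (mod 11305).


Product of moduli M = 17 · 7 · 5 · 19 = 11305.
Merge one congruence at a time:
  Start: x ≡ 3 (mod 17).
  Combine with x ≡ 0 (mod 7); new modulus lcm = 119.
    Write x = 3 + 17·t and substitute into x ≡ 0 (mod 7): 17·t ≡ 0 − 3 = -3 (mod 7).
    Reduce coefficients mod 7: 3·t ≡ 4 (mod 7).
    The inverse of 3 mod 7 is 5 (since 3·5 = 15 = 2·7 + 1), so t ≡ 5·4 = 20 ≡ 6 (mod 7).
    Then x = 3 + 17·6 = 105, valid modulo lcm(17, 7) = 119: x ≡ 105 (mod 119).
  Combine with x ≡ 1 (mod 5); new modulus lcm = 595.
    Write x = 105 + 119·t and substitute into x ≡ 1 (mod 5): 119·t ≡ 1 − 105 = -104 (mod 5).
    Reduce coefficients mod 5: 4·t ≡ 1 (mod 5).
    The inverse of 4 mod 5 is 4 (since 4·4 = 16 = 3·5 + 1), so t ≡ 4·1 = 4 ≡ 4 (mod 5).
    Then x = 105 + 119·4 = 581, valid modulo lcm(119, 5) = 595: x ≡ 581 (mod 595).
  Combine with x ≡ 10 (mod 19); new modulus lcm = 11305.
    Write x = 581 + 595·t and substitute into x ≡ 10 (mod 19): 595·t ≡ 10 − 581 = -571 (mod 19).
    Reduce coefficients mod 19: 6·t ≡ 18 (mod 19).
    The inverse of 6 mod 19 is 16 (since 6·16 = 96 = 5·19 + 1), so t ≡ 16·18 = 288 ≡ 3 (mod 19).
    Then x = 581 + 595·3 = 2366, valid modulo lcm(595, 19) = 11305: x ≡ 2366 (mod 11305).
Verify against each original: 2366 mod 17 = 3, 2366 mod 7 = 0, 2366 mod 5 = 1, 2366 mod 19 = 10.

x ≡ 2366 (mod 11305).


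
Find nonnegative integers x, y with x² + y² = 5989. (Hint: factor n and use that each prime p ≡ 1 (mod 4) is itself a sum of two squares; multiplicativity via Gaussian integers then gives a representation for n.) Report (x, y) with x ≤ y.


Step 1: Factor n = 5989 = 53 · 113.
Step 2: Check the mod-4 condition on each prime factor: 53 ≡ 1 (mod 4), exponent 1; 113 ≡ 1 (mod 4), exponent 1.
All primes ≡ 3 (mod 4) appear to even exponent (or don't appear), so by the two-squares theorem n IS expressible as a sum of two squares.
Step 3: Build a representation. Here n = 53 · 113 is a product of primes ≡ 1 (mod 4). Each prime p ≡ 1 (mod 4) is itself a sum of two squares; find a² by testing p − a² for a perfect square:
  53: 53 − 1² = 52, 53 − 2² = 49 = 7² ⇒ 53 = 2² + 7².
  113: 113 − 1² = 112, 113 − 2² = 109, 113 − 3² = 104, 113 − 4² = 97, 113 − 5² = 88, 113 − 6² = 77, 113 − 7² = 64 = 8² ⇒ 113 = 7² + 8².
  Combine using the Brahmagupta–Fibonacci identity (a² + b²)(c² + d²) = (ac − bd)² + (ad + bc)² = (ac + bd)² + (ad − bc)²:
  53 · 113 = 5989: from (2² + 7²)(7² + 8²), take (2·7 − 7·8, 2·8 + 7·7) = (14 − 56, 16 + 49) = (-42, 65); dropping signs (only squares matter) gives (42, 65); check 42² + 65² = 1764 + 4225 = 5989 ✓.
Step 4: Order so x ≤ y and verify: 42² + 65² = 1764 + 4225 = 5989 = n. ✓

n = 5989 = 42² + 65² (one valid representation with x ≤ y).


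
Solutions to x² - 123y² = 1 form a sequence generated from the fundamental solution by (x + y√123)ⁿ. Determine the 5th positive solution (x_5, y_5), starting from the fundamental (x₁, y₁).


Step 1: Find the fundamental solution (x₁, y₁) of x² - 123y² = 1.
  Expand √123 as a continued fraction. a₀ = ⌊√123⌋ = 11; iterate m_{k+1} = d_k·a_k − m_k, d_{k+1} = (123 − m_{k+1}²)/d_k, a_{k+1} = ⌊(a₀ + m_{k+1})/d_{k+1}⌋ (starting m₀ = 0, d₀ = 1), with convergents p_k = a_k·p_{k-1} + p_{k-2}, q_k = a_k·q_{k-1} + q_{k-2} (p₋₁ = 1, q₋₁ = 0):
  k = 0: a₀ = 11; p₀/q₀ = 11/1; p₀² − 123·q₀² = 121 − 123 = -2.
  k = 1: m = 11, d = 2, a = ⌊(11 + 11)/2⌋ = 11; p/q = (11·11 + 1)/(11·1 + 0) = 122/11; p² − 123·q² = 14884 − 14883 = 1.
  The first convergent with p² − 123·q² = 1 gives the fundamental solution (x₁, y₁) = (122, 11).
Step 2: Apply the recurrence (x_{n+1}, y_{n+1}) = (x₁x_n + 123y₁y_n, x₁y_n + y₁x_n) repeatedly.
  From (x_1, y_1) = (122, 11): x_2 = 122·122 + 123·11·11 = 29767; y_2 = 122·11 + 11·122 = 2684.
  From (x_2, y_2) = (29767, 2684): x_3 = 122·29767 + 123·11·2684 = 7263026; y_3 = 122·2684 + 11·29767 = 654885.
  From (x_3, y_3) = (7263026, 654885): x_4 = 122·7263026 + 123·11·654885 = 1772148577; y_4 = 122·654885 + 11·7263026 = 159789256.
  From (x_4, y_4) = (1772148577, 159789256): x_5 = 122·1772148577 + 123·11·159789256 = 432396989762; y_5 = 122·159789256 + 11·1772148577 = 38987923579.
Step 3: Verify x_5² - 123·y_5² = 186967156755239132816644 - 186967156755239132816643 = 1 (should be 1). ✓

(x_1, y_1) = (122, 11); (x_5, y_5) = (432396989762, 38987923579).


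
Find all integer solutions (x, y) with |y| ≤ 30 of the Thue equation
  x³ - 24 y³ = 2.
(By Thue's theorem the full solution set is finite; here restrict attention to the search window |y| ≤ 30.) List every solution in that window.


The equation is x³ - 24y³ = 2. For fixed y, x³ = 24·y³ + 2, so a solution requires the RHS to be a perfect cube.
Strategy: iterate y from -30 to 30, compute RHS = 24·y³ + 2, and check whether it is a (positive or negative) perfect cube.
Check small values of y:
  y = 0: RHS = 2 is not a perfect cube.
  y = 1: RHS = 26 is not a perfect cube.
  y = -1: RHS = -22 is not a perfect cube.
  y = 2: RHS = 194 is not a perfect cube.
  y = -2: RHS = -190 is not a perfect cube.
  y = 3: RHS = 650 is not a perfect cube.
  y = -3: RHS = -646 is not a perfect cube.
Continuing the search up to |y| = 30 finds no solutions either.
No (x, y) in the scanned range satisfies the equation.

No integer solutions with |y| ≤ 30.


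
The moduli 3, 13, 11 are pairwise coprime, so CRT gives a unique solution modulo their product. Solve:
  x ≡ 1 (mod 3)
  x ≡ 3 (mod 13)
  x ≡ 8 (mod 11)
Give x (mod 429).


Moduli 3, 13, 11 are pairwise coprime; by CRT there is a unique solution modulo M = 3 · 13 · 11 = 429.
Solve pairwise, accumulating the modulus:
  Start with x ≡ 1 (mod 3).
  Combine with x ≡ 3 (mod 13): since gcd(3, 13) = 1, we get a unique residue mod 39.
    Write x = 1 + 3·t and substitute into x ≡ 3 (mod 13): 3·t ≡ 3 − 1 = 2 (mod 13).
    The inverse of 3 mod 13 is 9 (since 3·9 = 27 = 2·13 + 1), so t ≡ 9·2 = 18 ≡ 5 (mod 13).
    Then x = 1 + 3·5 = 16, valid modulo lcm(3, 13) = 39: x ≡ 16 (mod 39).
  Combine with x ≡ 8 (mod 11): since gcd(39, 11) = 1, we get a unique residue mod 429.
    Write x = 16 + 39·t and substitute into x ≡ 8 (mod 11): 39·t ≡ 8 − 16 = -8 (mod 11).
    Reduce coefficients mod 11: 6·t ≡ 3 (mod 11).
    The inverse of 6 mod 11 is 2 (since 6·2 = 12 = 1·11 + 1), so t ≡ 2·3 = 6 ≡ 6 (mod 11).
    Then x = 16 + 39·6 = 250, valid modulo lcm(39, 11) = 429: x ≡ 250 (mod 429).
Verify: 250 mod 3 = 1 ✓, 250 mod 13 = 3 ✓, 250 mod 11 = 8 ✓.

x ≡ 250 (mod 429).


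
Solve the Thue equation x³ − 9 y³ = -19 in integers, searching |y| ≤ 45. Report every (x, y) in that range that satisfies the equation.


The equation is x³ - 9y³ = -19. For fixed y, x³ = 9·y³ − 19, so a solution requires the RHS to be a perfect cube.
Strategy: iterate y from -45 to 45, compute RHS = 9·y³ − 19, and check whether it is a (positive or negative) perfect cube.
Check small values of y:
  y = 0: RHS = -19 is not a perfect cube.
  y = 1: RHS = -10 is not a perfect cube.
  y = -1: RHS = -28 is not a perfect cube.
  y = 2: RHS = 53 is not a perfect cube.
  y = -2: RHS = -91 is not a perfect cube.
  y = 3: RHS = 224 is not a perfect cube.
  y = -3: RHS = -262 is not a perfect cube.
Continuing the search up to |y| = 45 finds no solutions either.
No (x, y) in the scanned range satisfies the equation.

No integer solutions with |y| ≤ 45.


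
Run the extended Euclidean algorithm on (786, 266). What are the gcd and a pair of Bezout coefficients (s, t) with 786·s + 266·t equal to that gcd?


Euclidean algorithm on (786, 266) — divide until remainder is 0:
  786 = 2 · 266 + 254
  266 = 1 · 254 + 12
  254 = 21 · 12 + 2
  12 = 6 · 2 + 0
gcd(786, 266) = 2.
Track Bezout coefficients alongside the remainders: start with r₀ = 786 = a·1 + b·0 (s = 1, t = 0) and r₁ = 266 = a·0 + b·1 (s = 0, t = 1); each new remainder r_{k+1} = r_{k-1} − q_k·r_k inherits s_{k+1} = s_{k-1} − q_k·s_k, t_{k+1} = t_{k-1} − q_k·t_k, so r_k = a·s_k + b·t_k at every step:
  q = 2: r = 254, s = 1 − 2·0 = 1, t = 0 − 2·1 = -2  (check: 786·1 + 266·(-2) = 254)
  q = 1: r = 12, s = 0 − 1·1 = -1, t = 1 − 1·(-2) = 3  (check: 786·(-1) + 266·3 = 12)
  q = 21: r = 2, s = 1 − 21·(-1) = 22, t = -2 − 21·3 = -65  (check: 786·22 + 266·(-65) = 2)
The row with r = 2 (the gcd) gives the Bezout coefficients s = 22, t = -65.
Result: 786 · (22) + 266 · (-65) = 2.

gcd(786, 266) = 2; s = 22, t = -65 (check: 786·22 + 266·(-65) = 2).


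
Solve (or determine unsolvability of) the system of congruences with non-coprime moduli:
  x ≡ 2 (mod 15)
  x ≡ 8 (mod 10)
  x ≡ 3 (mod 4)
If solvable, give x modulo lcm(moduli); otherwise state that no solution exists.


Moduli 15, 10, 4 are not pairwise coprime, so CRT works modulo lcm(m_i) when all pairwise compatibility conditions hold.
Pairwise compatibility: gcd(m_i, m_j) must divide a_i - a_j for every pair.
Merge one congruence at a time:
  Start: x ≡ 2 (mod 15).
  Combine with x ≡ 8 (mod 10): gcd(15, 10) = 5, and 8 - 2 = 6 is NOT divisible by 5.
    ⇒ system is inconsistent (no integer solution).

No solution (the system is inconsistent).


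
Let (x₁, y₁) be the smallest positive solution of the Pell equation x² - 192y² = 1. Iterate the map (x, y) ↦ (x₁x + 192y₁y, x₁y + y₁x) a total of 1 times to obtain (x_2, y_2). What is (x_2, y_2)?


Step 1: Find the fundamental solution (x₁, y₁) of x² - 192y² = 1.
  Expand √192 as a continued fraction. a₀ = ⌊√192⌋ = 13; iterate m_{k+1} = d_k·a_k − m_k, d_{k+1} = (192 − m_{k+1}²)/d_k, a_{k+1} = ⌊(a₀ + m_{k+1})/d_{k+1}⌋ (starting m₀ = 0, d₀ = 1), with convergents p_k = a_k·p_{k-1} + p_{k-2}, q_k = a_k·q_{k-1} + q_{k-2} (p₋₁ = 1, q₋₁ = 0):
  k = 0: a₀ = 13; p₀/q₀ = 13/1; p₀² − 192·q₀² = 169 − 192 = -23.
  k = 1: m = 13, d = 23, a = ⌊(13 + 13)/23⌋ = 1; p/q = (1·13 + 1)/(1·1 + 0) = 14/1; p² − 192·q² = 196 − 192 = 4.
  k = 2: m = 10, d = 4, a = ⌊(13 + 10)/4⌋ = 5; p/q = (5·14 + 13)/(5·1 + 1) = 83/6; p² − 192·q² = 6889 − 6912 = -23.
  k = 3: m = 10, d = 23, a = ⌊(13 + 10)/23⌋ = 1; p/q = (1·83 + 14)/(1·6 + 1) = 97/7; p² − 192·q² = 9409 − 9408 = 1.
  The first convergent with p² − 192·q² = 1 gives the fundamental solution (x₁, y₁) = (97, 7).
Step 2: Apply the recurrence (x_{n+1}, y_{n+1}) = (x₁x_n + 192y₁y_n, x₁y_n + y₁x_n) repeatedly.
  From (x_1, y_1) = (97, 7): x_2 = 97·97 + 192·7·7 = 18817; y_2 = 97·7 + 7·97 = 1358.
Step 3: Verify x_2² - 192·y_2² = 354079489 - 354079488 = 1 (should be 1). ✓

(x_1, y_1) = (97, 7); (x_2, y_2) = (18817, 1358).


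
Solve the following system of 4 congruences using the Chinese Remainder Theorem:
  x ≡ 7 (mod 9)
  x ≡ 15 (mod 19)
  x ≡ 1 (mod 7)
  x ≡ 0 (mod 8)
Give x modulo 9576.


Product of moduli M = 9 · 19 · 7 · 8 = 9576.
Merge one congruence at a time:
  Start: x ≡ 7 (mod 9).
  Combine with x ≡ 15 (mod 19); new modulus lcm = 171.
    Write x = 7 + 9·t and substitute into x ≡ 15 (mod 19): 9·t ≡ 15 − 7 = 8 (mod 19).
    The inverse of 9 mod 19 is 17 (since 9·17 = 153 = 8·19 + 1), so t ≡ 17·8 = 136 ≡ 3 (mod 19).
    Then x = 7 + 9·3 = 34, valid modulo lcm(9, 19) = 171: x ≡ 34 (mod 171).
  Combine with x ≡ 1 (mod 7); new modulus lcm = 1197.
    Write x = 34 + 171·t and substitute into x ≡ 1 (mod 7): 171·t ≡ 1 − 34 = -33 (mod 7).
    Reduce coefficients mod 7: 3·t ≡ 2 (mod 7).
    The inverse of 3 mod 7 is 5 (since 3·5 = 15 = 2·7 + 1), so t ≡ 5·2 = 10 ≡ 3 (mod 7).
    Then x = 34 + 171·3 = 547, valid modulo lcm(171, 7) = 1197: x ≡ 547 (mod 1197).
  Combine with x ≡ 0 (mod 8); new modulus lcm = 9576.
    Write x = 547 + 1197·t and substitute into x ≡ 0 (mod 8): 1197·t ≡ 0 − 547 = -547 (mod 8).
    Reduce coefficients mod 8: 5·t ≡ 5 (mod 8).
    The inverse of 5 mod 8 is 5 (since 5·5 = 25 = 3·8 + 1), so t ≡ 5·5 = 25 ≡ 1 (mod 8).
    Then x = 547 + 1197·1 = 1744, valid modulo lcm(1197, 8) = 9576: x ≡ 1744 (mod 9576).
Verify against each original: 1744 mod 9 = 7, 1744 mod 19 = 15, 1744 mod 7 = 1, 1744 mod 8 = 0.

x ≡ 1744 (mod 9576).


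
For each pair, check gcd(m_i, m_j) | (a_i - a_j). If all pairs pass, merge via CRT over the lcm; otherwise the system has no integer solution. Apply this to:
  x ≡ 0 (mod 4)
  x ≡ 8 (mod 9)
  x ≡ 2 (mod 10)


Moduli 4, 9, 10 are not pairwise coprime, so CRT works modulo lcm(m_i) when all pairwise compatibility conditions hold.
Pairwise compatibility: gcd(m_i, m_j) must divide a_i - a_j for every pair.
Merge one congruence at a time:
  Start: x ≡ 0 (mod 4).
  Combine with x ≡ 8 (mod 9): gcd(4, 9) = 1; 8 - 0 = 8, which IS divisible by 1, so compatible.
    Write x = 0 + 4·t and substitute into x ≡ 8 (mod 9): 4·t ≡ 8 − 0 = 8 (mod 9).
    The inverse of 4 mod 9 is 7 (since 4·7 = 28 = 3·9 + 1), so t ≡ 7·8 = 56 ≡ 2 (mod 9).
    Then x = 0 + 4·2 = 8, valid modulo lcm(4, 9) = 36: x ≡ 8 (mod 36).
  Combine with x ≡ 2 (mod 10): gcd(36, 10) = 2; 2 - 8 = -6, which IS divisible by 2, so compatible.
    Write x = 8 + 36·t and substitute into x ≡ 2 (mod 10): 36·t ≡ 2 − 8 = -6 (mod 10).
    Divide the congruence (and modulus) by g = 2: 18·t ≡ -3 (mod 5).
    Reduce coefficients mod 5: 3·t ≡ 2 (mod 5).
    The inverse of 3 mod 5 is 2 (since 3·2 = 6 = 1·5 + 1), so t ≡ 2·2 = 4 ≡ 4 (mod 5).
    Then x = 8 + 36·4 = 152, valid modulo lcm(36, 10) = 180: x ≡ 152 (mod 180).
Verify: 152 mod 4 = 0, 152 mod 9 = 8, 152 mod 10 = 2.

x ≡ 152 (mod 180).


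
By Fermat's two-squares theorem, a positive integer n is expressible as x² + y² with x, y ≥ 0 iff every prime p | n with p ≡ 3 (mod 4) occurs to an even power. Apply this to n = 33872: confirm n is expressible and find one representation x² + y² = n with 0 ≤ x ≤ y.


Step 1: Factor n = 33872 = 2^4 · 29 · 73.
Step 2: Check the mod-4 condition on each prime factor: 2 = 2 (special); 29 ≡ 1 (mod 4), exponent 1; 73 ≡ 1 (mod 4), exponent 1.
All primes ≡ 3 (mod 4) appear to even exponent (or don't appear), so by the two-squares theorem n IS expressible as a sum of two squares.
Step 3: Build a representation. Group n = k² · m with k = 4 and m = 29 · 73 = 2117 (a product of primes ≡ 1 (mod 4)); a representation of m scales to one of n via (k·x)² + (k·y)² = k²(x² + y²). Each prime p ≡ 1 (mod 4) is itself a sum of two squares; find a² by testing p − a² for a perfect square:
  29: 29 − 1² = 28, 29 − 2² = 25 = 5² ⇒ 29 = 2² + 5².
  73: 73 − 1² = 72, 73 − 2² = 69, 73 − 3² = 64 = 8² ⇒ 73 = 3² + 8².
  Combine using the Brahmagupta–Fibonacci identity (a² + b²)(c² + d²) = (ac − bd)² + (ad + bc)² = (ac + bd)² + (ad − bc)²:
  29 · 73 = 2117: from (2² + 5²)(3² + 8²), take (2·3 − 5·8, 2·8 + 5·3) = (6 − 40, 16 + 15) = (-34, 31); dropping signs (only squares matter) gives (34, 31); check 34² + 31² = 1156 + 961 = 2117 ✓.
  Scale by k = 4: (4·34, 4·31) = (136, 124).
Step 4: Order so x ≤ y and verify: 124² + 136² = 15376 + 18496 = 33872 = n. ✓

n = 33872 = 124² + 136² (one valid representation with x ≤ y).


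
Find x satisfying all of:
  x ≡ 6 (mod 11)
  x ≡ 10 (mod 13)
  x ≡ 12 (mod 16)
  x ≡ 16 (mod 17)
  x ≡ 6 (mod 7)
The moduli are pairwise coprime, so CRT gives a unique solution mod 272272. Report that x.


Product of moduli M = 11 · 13 · 16 · 17 · 7 = 272272.
Merge one congruence at a time:
  Start: x ≡ 6 (mod 11).
  Combine with x ≡ 10 (mod 13); new modulus lcm = 143.
    Write x = 6 + 11·t and substitute into x ≡ 10 (mod 13): 11·t ≡ 10 − 6 = 4 (mod 13).
    The inverse of 11 mod 13 is 6 (since 11·6 = 66 = 5·13 + 1), so t ≡ 6·4 = 24 ≡ 11 (mod 13).
    Then x = 6 + 11·11 = 127, valid modulo lcm(11, 13) = 143: x ≡ 127 (mod 143).
  Combine with x ≡ 12 (mod 16); new modulus lcm = 2288.
    Write x = 127 + 143·t and substitute into x ≡ 12 (mod 16): 143·t ≡ 12 − 127 = -115 (mod 16).
    Reduce coefficients mod 16: 15·t ≡ 13 (mod 16).
    The inverse of 15 mod 16 is 15 (since 15·15 = 225 = 14·16 + 1), so t ≡ 15·13 = 195 ≡ 3 (mod 16).
    Then x = 127 + 143·3 = 556, valid modulo lcm(143, 16) = 2288: x ≡ 556 (mod 2288).
  Combine with x ≡ 16 (mod 17); new modulus lcm = 38896.
    Write x = 556 + 2288·t and substitute into x ≡ 16 (mod 17): 2288·t ≡ 16 − 556 = -540 (mod 17).
    Reduce coefficients mod 17: 10·t ≡ 4 (mod 17).
    The inverse of 10 mod 17 is 12 (since 10·12 = 120 = 7·17 + 1), so t ≡ 12·4 = 48 ≡ 14 (mod 17).
    Then x = 556 + 2288·14 = 32588, valid modulo lcm(2288, 17) = 38896: x ≡ 32588 (mod 38896).
  Combine with x ≡ 6 (mod 7); new modulus lcm = 272272.
    Write x = 32588 + 38896·t and substitute into x ≡ 6 (mod 7): 38896·t ≡ 6 − 32588 = -32582 (mod 7).
    Reduce coefficients mod 7: 4·t ≡ 3 (mod 7).
    The inverse of 4 mod 7 is 2 (since 4·2 = 8 = 1·7 + 1), so t ≡ 2·3 = 6 ≡ 6 (mod 7).
    Then x = 32588 + 38896·6 = 265964, valid modulo lcm(38896, 7) = 272272: x ≡ 265964 (mod 272272).
Verify against each original: 265964 mod 11 = 6, 265964 mod 13 = 10, 265964 mod 16 = 12, 265964 mod 17 = 16, 265964 mod 7 = 6.

x ≡ 265964 (mod 272272).


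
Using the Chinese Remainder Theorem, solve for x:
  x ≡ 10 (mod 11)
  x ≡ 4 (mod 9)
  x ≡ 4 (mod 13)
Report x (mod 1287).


Moduli 11, 9, 13 are pairwise coprime; by CRT there is a unique solution modulo M = 11 · 9 · 13 = 1287.
Solve pairwise, accumulating the modulus:
  Start with x ≡ 10 (mod 11).
  Combine with x ≡ 4 (mod 9): since gcd(11, 9) = 1, we get a unique residue mod 99.
    Write x = 10 + 11·t and substitute into x ≡ 4 (mod 9): 11·t ≡ 4 − 10 = -6 (mod 9).
    Reduce coefficients mod 9: 2·t ≡ 3 (mod 9).
    The inverse of 2 mod 9 is 5 (since 2·5 = 10 = 1·9 + 1), so t ≡ 5·3 = 15 ≡ 6 (mod 9).
    Then x = 10 + 11·6 = 76, valid modulo lcm(11, 9) = 99: x ≡ 76 (mod 99).
  Combine with x ≡ 4 (mod 13): since gcd(99, 13) = 1, we get a unique residue mod 1287.
    Write x = 76 + 99·t and substitute into x ≡ 4 (mod 13): 99·t ≡ 4 − 76 = -72 (mod 13).
    Reduce coefficients mod 13: 8·t ≡ 6 (mod 13).
    The inverse of 8 mod 13 is 5 (since 8·5 = 40 = 3·13 + 1), so t ≡ 5·6 = 30 ≡ 4 (mod 13).
    Then x = 76 + 99·4 = 472, valid modulo lcm(99, 13) = 1287: x ≡ 472 (mod 1287).
Verify: 472 mod 11 = 10 ✓, 472 mod 9 = 4 ✓, 472 mod 13 = 4 ✓.

x ≡ 472 (mod 1287).


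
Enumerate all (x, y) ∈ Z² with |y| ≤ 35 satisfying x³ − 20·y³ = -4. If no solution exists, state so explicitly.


The equation is x³ - 20y³ = -4. For fixed y, x³ = 20·y³ − 4, so a solution requires the RHS to be a perfect cube.
Strategy: iterate y from -35 to 35, compute RHS = 20·y³ − 4, and check whether it is a (positive or negative) perfect cube.
Check small values of y:
  y = 0: RHS = -4 is not a perfect cube.
  y = 1: RHS = 16 is not a perfect cube.
  y = -1: RHS = -24 is not a perfect cube.
  y = 2: RHS = 156 is not a perfect cube.
  y = -2: RHS = -164 is not a perfect cube.
  y = 3: RHS = 536 is not a perfect cube.
  y = -3: RHS = -544 is not a perfect cube.
Continuing the search up to |y| = 35 finds no solutions either.
No (x, y) in the scanned range satisfies the equation.

No integer solutions with |y| ≤ 35.


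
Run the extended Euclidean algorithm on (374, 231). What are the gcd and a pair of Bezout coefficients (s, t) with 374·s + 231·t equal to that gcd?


Euclidean algorithm on (374, 231) — divide until remainder is 0:
  374 = 1 · 231 + 143
  231 = 1 · 143 + 88
  143 = 1 · 88 + 55
  88 = 1 · 55 + 33
  55 = 1 · 33 + 22
  33 = 1 · 22 + 11
  22 = 2 · 11 + 0
gcd(374, 231) = 11.
Track Bezout coefficients alongside the remainders: start with r₀ = 374 = a·1 + b·0 (s = 1, t = 0) and r₁ = 231 = a·0 + b·1 (s = 0, t = 1); each new remainder r_{k+1} = r_{k-1} − q_k·r_k inherits s_{k+1} = s_{k-1} − q_k·s_k, t_{k+1} = t_{k-1} − q_k·t_k, so r_k = a·s_k + b·t_k at every step:
  q = 1: r = 143, s = 1 − 1·0 = 1, t = 0 − 1·1 = -1  (check: 374·1 + 231·(-1) = 143)
  q = 1: r = 88, s = 0 − 1·1 = -1, t = 1 − 1·(-1) = 2  (check: 374·(-1) + 231·2 = 88)
  q = 1: r = 55, s = 1 − 1·(-1) = 2, t = -1 − 1·2 = -3  (check: 374·2 + 231·(-3) = 55)
  q = 1: r = 33, s = -1 − 1·2 = -3, t = 2 − 1·(-3) = 5  (check: 374·(-3) + 231·5 = 33)
  q = 1: r = 22, s = 2 − 1·(-3) = 5, t = -3 − 1·5 = -8  (check: 374·5 + 231·(-8) = 22)
  q = 1: r = 11, s = -3 − 1·5 = -8, t = 5 − 1·(-8) = 13  (check: 374·(-8) + 231·13 = 11)
The row with r = 11 (the gcd) gives the Bezout coefficients s = -8, t = 13.
Result: 374 · (-8) + 231 · (13) = 11.

gcd(374, 231) = 11; s = -8, t = 13 (check: 374·(-8) + 231·13 = 11).


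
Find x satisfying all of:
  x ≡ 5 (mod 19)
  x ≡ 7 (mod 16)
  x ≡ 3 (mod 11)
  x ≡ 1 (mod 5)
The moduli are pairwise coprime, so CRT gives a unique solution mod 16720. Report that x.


Product of moduli M = 19 · 16 · 11 · 5 = 16720.
Merge one congruence at a time:
  Start: x ≡ 5 (mod 19).
  Combine with x ≡ 7 (mod 16); new modulus lcm = 304.
    Write x = 5 + 19·t and substitute into x ≡ 7 (mod 16): 19·t ≡ 7 − 5 = 2 (mod 16).
    Reduce coefficients mod 16: 3·t ≡ 2 (mod 16).
    The inverse of 3 mod 16 is 11 (since 3·11 = 33 = 2·16 + 1), so t ≡ 11·2 = 22 ≡ 6 (mod 16).
    Then x = 5 + 19·6 = 119, valid modulo lcm(19, 16) = 304: x ≡ 119 (mod 304).
  Combine with x ≡ 3 (mod 11); new modulus lcm = 3344.
    Write x = 119 + 304·t and substitute into x ≡ 3 (mod 11): 304·t ≡ 3 − 119 = -116 (mod 11).
    Reduce coefficients mod 11: 7·t ≡ 5 (mod 11).
    The inverse of 7 mod 11 is 8 (since 7·8 = 56 = 5·11 + 1), so t ≡ 8·5 = 40 ≡ 7 (mod 11).
    Then x = 119 + 304·7 = 2247, valid modulo lcm(304, 11) = 3344: x ≡ 2247 (mod 3344).
  Combine with x ≡ 1 (mod 5); new modulus lcm = 16720.
    Write x = 2247 + 3344·t and substitute into x ≡ 1 (mod 5): 3344·t ≡ 1 − 2247 = -2246 (mod 5).
    Reduce coefficients mod 5: 4·t ≡ 4 (mod 5).
    The inverse of 4 mod 5 is 4 (since 4·4 = 16 = 3·5 + 1), so t ≡ 4·4 = 16 ≡ 1 (mod 5).
    Then x = 2247 + 3344·1 = 5591, valid modulo lcm(3344, 5) = 16720: x ≡ 5591 (mod 16720).
Verify against each original: 5591 mod 19 = 5, 5591 mod 16 = 7, 5591 mod 11 = 3, 5591 mod 5 = 1.

x ≡ 5591 (mod 16720).
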